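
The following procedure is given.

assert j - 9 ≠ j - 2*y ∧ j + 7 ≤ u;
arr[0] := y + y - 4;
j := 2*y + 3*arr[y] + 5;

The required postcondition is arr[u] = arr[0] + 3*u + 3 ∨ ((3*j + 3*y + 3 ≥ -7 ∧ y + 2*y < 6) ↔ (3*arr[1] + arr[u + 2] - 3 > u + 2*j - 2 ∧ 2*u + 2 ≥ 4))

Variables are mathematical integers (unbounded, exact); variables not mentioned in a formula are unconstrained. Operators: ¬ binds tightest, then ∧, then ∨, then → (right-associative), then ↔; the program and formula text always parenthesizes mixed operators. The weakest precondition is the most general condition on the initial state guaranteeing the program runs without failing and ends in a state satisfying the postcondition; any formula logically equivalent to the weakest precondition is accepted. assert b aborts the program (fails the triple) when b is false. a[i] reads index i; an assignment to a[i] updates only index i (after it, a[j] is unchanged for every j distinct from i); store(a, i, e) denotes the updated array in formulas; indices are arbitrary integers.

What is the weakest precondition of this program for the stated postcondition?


Working backward. After the program, the postcondition arr[u] = arr[0] + 3*u + 3 ∨ ((3*j + 3*y + 3 ≥ -7 ∧ y + 2*y < 6) ↔ (3*arr[1] + arr[u + 2] - 3 > u + 2*j - 2 ∧ 2*u + 2 ≥ 4)) must hold; in canonical form it is arr[u] = arr[0] + 3*u + 3 ∨ ((3*j + 3*y ≥ -10 ∧ 3*y < 6) ↔ (arr[u + 2] + 3*arr[1] > 2*j + u + 1 ∧ 2*u ≥ 2)).
Before j := 2*y + 3*arr[y] + 5: arr[u] = arr[0] + 3*u + 3 ∨ ((9*arr[y] + 9*y ≥ -25 ∧ 3*y < 6) ↔ (arr[u + 2] + 3*arr[1] > 6*arr[y] + u + 4*y + 11 ∧ 2*u ≥ 2))
Before arr[0] := y + y - 4: store(arr, 0, 2*y - 4)[u] = 3*u + 2*y - 1 ∨ ((9*store(arr, 0, 2*y - 4)[y] + 9*y ≥ -25 ∧ 3*y < 6) ↔ (3*arr[1] + store(arr, 0, 2*y - 4)[u + 2] > 6*store(arr, 0, 2*y - 4)[y] + u + 4*y + 11 ∧ 2*u ≥ 2))
Before assert j - 9 ≠ j - 2*y ∧ j + 7 ≤ u: 2*y ≠ 9 ∧ j ≤ u - 7 ∧ (store(arr, 0, 2*y - 4)[u] = 3*u + 2*y - 1 ∨ ((9*store(arr, 0, 2*y - 4)[y] + 9*y ≥ -25 ∧ 3*y < 6) ↔ (3*arr[1] + store(arr, 0, 2*y - 4)[u + 2] > 6*store(arr, 0, 2*y - 4)[y] + u + 4*y + 11 ∧ 2*u ≥ 2)))
Answer: WP = 2*y ≠ 9 ∧ j ≤ u - 7 ∧ (store(arr, 0, 2*y - 4)[u] = 3*u + 2*y - 1 ∨ ((9*store(arr, 0, 2*y - 4)[y] + 9*y ≥ -25 ∧ 3*y < 6) ↔ (3*arr[1] + store(arr, 0, 2*y - 4)[u + 2] > 6*store(arr, 0, 2*y - 4)[y] + u + 4*y + 11 ∧ 2*u ≥ 2)))


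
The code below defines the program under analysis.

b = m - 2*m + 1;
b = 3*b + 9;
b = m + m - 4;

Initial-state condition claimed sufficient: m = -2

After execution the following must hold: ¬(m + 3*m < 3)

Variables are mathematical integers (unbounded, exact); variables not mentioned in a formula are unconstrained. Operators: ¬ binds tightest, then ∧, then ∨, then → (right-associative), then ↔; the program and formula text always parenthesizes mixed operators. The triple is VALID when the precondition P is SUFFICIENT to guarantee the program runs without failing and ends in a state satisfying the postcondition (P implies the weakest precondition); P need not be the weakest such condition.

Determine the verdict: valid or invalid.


Working backward. After the program, the postcondition ¬(m + 3*m < 3) must hold; in canonical form it is ¬(4*m < 3).
Before b := m + m - 4: ¬(4*m < 3)
Before b := 3*b + 9: ¬(4*m < 3)
Before b := m - 2*m + 1: ¬(4*m < 3)
The weakest precondition is ¬(4*m < 3).
Check whether m = -2 implies it.
Countermodel: at the initial state m = -2, the precondition holds but the weakest precondition fails.
Answer: invalid


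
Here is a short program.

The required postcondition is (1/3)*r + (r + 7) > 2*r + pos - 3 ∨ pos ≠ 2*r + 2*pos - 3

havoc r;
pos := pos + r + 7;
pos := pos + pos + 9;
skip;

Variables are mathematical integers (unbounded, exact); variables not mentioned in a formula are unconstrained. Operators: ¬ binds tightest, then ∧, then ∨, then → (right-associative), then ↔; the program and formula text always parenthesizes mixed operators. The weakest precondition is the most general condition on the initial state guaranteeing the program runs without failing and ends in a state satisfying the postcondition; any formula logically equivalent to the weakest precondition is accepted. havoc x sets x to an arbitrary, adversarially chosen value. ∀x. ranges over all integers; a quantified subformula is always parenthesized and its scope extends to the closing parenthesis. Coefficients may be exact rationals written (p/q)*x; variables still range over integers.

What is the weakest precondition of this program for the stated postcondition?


Working backward. After the program, the postcondition (1/3)*r + (r + 7) > 2*r + pos - 3 ∨ pos ≠ 2*r + 2*pos - 3 must hold; in canonical form it is pos + (2/3)*r < 10 ∨ pos + 2*r ≠ 3.
Before skip: pos + (2/3)*r < 10 ∨ pos + 2*r ≠ 3
Before pos := pos + pos + 9: 2*pos + (2/3)*r < 1 ∨ 2*pos + 2*r ≠ -6
Before pos := pos + r + 7: 2*pos + (8/3)*r < -13 ∨ 2*pos + 4*r ≠ -20
Before havoc r: ∀r_1. (2*pos + (8/3)*r_1 < -13 ∨ 2*pos + 4*r_1 ≠ -20)
Answer: WP = ∀r_1. (2*pos + (8/3)*r_1 < -13 ∨ 2*pos + 4*r_1 ≠ -20)


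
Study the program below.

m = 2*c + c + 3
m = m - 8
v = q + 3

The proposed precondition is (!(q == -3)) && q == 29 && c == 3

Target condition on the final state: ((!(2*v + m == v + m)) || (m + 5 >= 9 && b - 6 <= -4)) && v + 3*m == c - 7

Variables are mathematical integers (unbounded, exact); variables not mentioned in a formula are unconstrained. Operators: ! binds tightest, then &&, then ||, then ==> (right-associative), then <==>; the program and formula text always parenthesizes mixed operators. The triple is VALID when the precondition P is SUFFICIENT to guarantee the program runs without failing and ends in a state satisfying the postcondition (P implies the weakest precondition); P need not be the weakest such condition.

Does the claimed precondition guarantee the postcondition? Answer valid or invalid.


Working backward. After the program, the postcondition ((!(2*v + m == v + m)) || (m + 5 >= 9 && b - 6 <= -4)) && v + 3*m == c - 7 must hold; in canonical form it is ((!(v == 0)) || (m >= 4 && b <= 2)) && 3*m + v == c - 7.
Before v := q + 3: ((!(q == -3)) || (m >= 4 && b <= 2)) && 3*m + q == c - 10
Before m := m - 8: ((!(q == -3)) || (m >= 12 && b <= 2)) && 3*m + q == c + 14
Before m := 2*c + c + 3: ((!(q == -3)) || (3*c >= 9 && b <= 2)) && 8*c + q == 5
The weakest precondition is ((!(q == -3)) || (3*c >= 9 && b <= 2)) && 8*c + q == 5.
Check whether (!(q == -3)) && q == 29 && c == 3 implies it.
Countermodel: at the initial state b = 0, c = 3, q = 29, the precondition holds but the weakest precondition fails.
Answer: invalid


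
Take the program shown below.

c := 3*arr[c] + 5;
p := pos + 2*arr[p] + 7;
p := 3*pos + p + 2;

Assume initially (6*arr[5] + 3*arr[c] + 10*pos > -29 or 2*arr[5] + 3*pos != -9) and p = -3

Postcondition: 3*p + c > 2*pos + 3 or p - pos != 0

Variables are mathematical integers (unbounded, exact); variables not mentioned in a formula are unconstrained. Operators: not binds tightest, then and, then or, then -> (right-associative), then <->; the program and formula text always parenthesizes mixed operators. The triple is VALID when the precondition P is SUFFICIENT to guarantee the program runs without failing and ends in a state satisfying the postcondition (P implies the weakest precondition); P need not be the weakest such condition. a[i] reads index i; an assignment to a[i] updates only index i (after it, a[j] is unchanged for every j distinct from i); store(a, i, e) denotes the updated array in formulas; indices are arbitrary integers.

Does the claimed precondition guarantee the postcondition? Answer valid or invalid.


Working backward. After the program, the postcondition 3*p + c > 2*pos + 3 or p - pos != 0 must hold; in canonical form it is c + 3*p > 2*pos + 3 or p != pos.
Before p := 3*pos + p + 2: c + 3*p + 7*pos > -3 or p + 2*pos != -2
Before p := pos + 2*arr[p] + 7: 6*arr[p] + c + 10*pos > -24 or 2*arr[p] + 3*pos != -9
Before c := 3*arr[c] + 5: 3*arr[c] + 6*arr[p] + 10*pos > -29 or 2*arr[p] + 3*pos != -9
The weakest precondition is 3*arr[c] + 6*arr[p] + 10*pos > -29 or 2*arr[p] + 3*pos != -9.
Check whether (6*arr[5] + 3*arr[c] + 10*pos > -29 or 2*arr[5] + 3*pos != -9) and p = -3 implies it.
Countermodel: at the initial state arr = {[-3] = 3, [4] = 1, [5] = 2, elsewhere 3}, c = 4, p = -3, pos = -5, the precondition holds but the weakest precondition fails.
Answer: invalid


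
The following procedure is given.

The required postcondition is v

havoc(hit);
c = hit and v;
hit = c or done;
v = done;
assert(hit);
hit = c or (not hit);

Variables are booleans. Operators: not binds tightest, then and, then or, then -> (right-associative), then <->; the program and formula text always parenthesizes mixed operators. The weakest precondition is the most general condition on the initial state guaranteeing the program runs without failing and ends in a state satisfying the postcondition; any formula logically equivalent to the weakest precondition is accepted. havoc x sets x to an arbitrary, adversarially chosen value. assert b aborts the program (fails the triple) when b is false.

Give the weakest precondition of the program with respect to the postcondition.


Working backward. After the program, v must hold.
Before hit := c or (not hit): v
Before assert hit: hit and v
Before v := done: hit and done
Before hit := c or done: (c or done) and done
Before c := hit and v: ((hit and v) or done) and done
Before havoc hit: (v or done) and done
Answer: WP = (v or done) and done


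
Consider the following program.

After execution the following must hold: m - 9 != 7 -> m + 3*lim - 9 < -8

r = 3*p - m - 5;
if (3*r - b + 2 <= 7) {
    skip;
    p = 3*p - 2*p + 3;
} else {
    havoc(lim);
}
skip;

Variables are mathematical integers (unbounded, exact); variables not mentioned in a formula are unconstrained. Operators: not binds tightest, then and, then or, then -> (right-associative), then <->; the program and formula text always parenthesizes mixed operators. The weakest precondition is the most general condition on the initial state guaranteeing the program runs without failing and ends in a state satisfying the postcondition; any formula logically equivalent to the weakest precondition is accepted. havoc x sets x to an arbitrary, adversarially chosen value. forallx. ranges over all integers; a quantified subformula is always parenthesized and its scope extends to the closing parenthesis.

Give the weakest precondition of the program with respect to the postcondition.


Working backward. After the program, the postcondition m - 9 != 7 -> m + 3*lim - 9 < -8 must hold; in canonical form it is m != 16 -> 3*lim + m < 1.
Before skip: m != 16 -> 3*lim + m < 1
Then branch requires m != 16 -> 3*lim + m < 1; else branch requires forall lim_1. (m != 16 -> 3*lim_1 + m < 1).
Before the if: (3*r <= b + 5 -> (m != 16 -> 3*lim + m < 1)) and ((not (3*r <= b + 5)) -> (forall lim_1. (m != 16 -> 3*lim_1 + m < 1)))
Before r := 3*p - m - 5: (9*p <= b + 3*m + 20 -> (m != 16 -> 3*lim + m < 1)) and ((not (9*p <= b + 3*m + 20)) -> (forall lim_1. (m != 16 -> 3*lim_1 + m < 1)))
Answer: WP = (9*p <= b + 3*m + 20 -> (m != 16 -> 3*lim + m < 1)) and ((not (9*p <= b + 3*m + 20)) -> (forall lim_1. (m != 16 -> 3*lim_1 + m < 1)))


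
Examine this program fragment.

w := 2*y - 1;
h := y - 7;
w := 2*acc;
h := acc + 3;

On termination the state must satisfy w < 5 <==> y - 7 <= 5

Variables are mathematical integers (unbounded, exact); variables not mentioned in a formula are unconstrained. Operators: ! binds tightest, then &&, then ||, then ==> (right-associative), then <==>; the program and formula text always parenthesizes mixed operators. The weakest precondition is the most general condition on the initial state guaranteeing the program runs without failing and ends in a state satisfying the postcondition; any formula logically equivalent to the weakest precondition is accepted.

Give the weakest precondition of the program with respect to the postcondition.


Working backward. After the program, the postcondition w < 5 <==> y - 7 <= 5 must hold; in canonical form it is w < 5 <==> y <= 12.
Before h := acc + 3: w < 5 <==> y <= 12
Before w := 2*acc: 2*acc < 5 <==> y <= 12
Before h := y - 7: 2*acc < 5 <==> y <= 12
Before w := 2*y - 1: 2*acc < 5 <==> y <= 12
Answer: WP = 2*acc < 5 <==> y <= 12


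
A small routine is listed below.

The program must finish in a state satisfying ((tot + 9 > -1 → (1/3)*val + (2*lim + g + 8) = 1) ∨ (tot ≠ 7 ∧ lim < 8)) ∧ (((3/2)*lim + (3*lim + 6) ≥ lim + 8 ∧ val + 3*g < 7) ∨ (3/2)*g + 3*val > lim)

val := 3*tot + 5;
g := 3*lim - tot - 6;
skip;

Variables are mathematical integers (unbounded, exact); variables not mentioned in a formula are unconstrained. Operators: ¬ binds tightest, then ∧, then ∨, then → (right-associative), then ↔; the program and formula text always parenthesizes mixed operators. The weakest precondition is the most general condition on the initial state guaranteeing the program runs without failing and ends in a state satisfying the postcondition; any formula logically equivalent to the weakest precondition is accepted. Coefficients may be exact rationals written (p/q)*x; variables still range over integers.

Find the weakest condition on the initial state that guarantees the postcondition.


Working backward. After the program, the postcondition ((tot + 9 > -1 → (1/3)*val + (2*lim + g + 8) = 1) ∨ (tot ≠ 7 ∧ lim < 8)) ∧ (((3/2)*lim + (3*lim + 6) ≥ lim + 8 ∧ val + 3*g < 7) ∨ (3/2)*g + 3*val > lim) must hold; in canonical form it is ((tot > -10 → g + 2*lim + (1/3)*val = -7) ∨ (tot ≠ 7 ∧ lim < 8)) ∧ (((7/2)*lim ≥ 2 ∧ 3*g + val < 7) ∨ (3/2)*g + 3*val > lim).
Before skip: ((tot > -10 → g + 2*lim + (1/3)*val = -7) ∨ (tot ≠ 7 ∧ lim < 8)) ∧ (((7/2)*lim ≥ 2 ∧ 3*g + val < 7) ∨ (3/2)*g + 3*val > lim)
Before g := 3*lim - tot - 6: ((tot > -10 → 5*lim + (1/3)*val = tot - 1) ∨ (tot ≠ 7 ∧ lim < 8)) ∧ (((7/2)*lim ≥ 2 ∧ 9*lim + val < 3*tot + 25) ∨ (7/2)*lim + 3*val > (3/2)*tot + 9)
Before val := 3*tot + 5: ((tot > -10 → 5*lim = -8/3) ∨ (tot ≠ 7 ∧ lim < 8)) ∧ (((7/2)*lim ≥ 2 ∧ 9*lim < 20) ∨ (7/2)*lim + (15/2)*tot > -6)
Answer: WP = ((tot > -10 → 5*lim = -8/3) ∨ (tot ≠ 7 ∧ lim < 8)) ∧ (((7/2)*lim ≥ 2 ∧ 9*lim < 20) ∨ (7/2)*lim + (15/2)*tot > -6)


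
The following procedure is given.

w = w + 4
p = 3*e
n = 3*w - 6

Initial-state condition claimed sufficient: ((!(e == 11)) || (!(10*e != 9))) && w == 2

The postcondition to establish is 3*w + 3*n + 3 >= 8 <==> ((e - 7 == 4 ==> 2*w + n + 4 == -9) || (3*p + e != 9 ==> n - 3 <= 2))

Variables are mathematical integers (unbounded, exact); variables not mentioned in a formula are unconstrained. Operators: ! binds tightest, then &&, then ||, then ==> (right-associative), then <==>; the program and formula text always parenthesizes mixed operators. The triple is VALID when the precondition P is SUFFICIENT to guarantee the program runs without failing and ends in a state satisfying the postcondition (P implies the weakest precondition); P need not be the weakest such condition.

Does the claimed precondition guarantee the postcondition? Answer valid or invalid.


Working backward. After the program, the postcondition 3*w + 3*n + 3 >= 8 <==> ((e - 7 == 4 ==> 2*w + n + 4 == -9) || (3*p + e != 9 ==> n - 3 <= 2)) must hold; in canonical form it is 3*n + 3*w >= 5 <==> ((e == 11 ==> n + 2*w == -13) || (e + 3*p != 9 ==> n <= 5)).
Before n := 3*w - 6: 12*w >= 23 <==> ((e == 11 ==> 5*w == -7) || (e + 3*p != 9 ==> 3*w <= 11))
Before p := 3*e: 12*w >= 23 <==> ((e == 11 ==> 5*w == -7) || (10*e != 9 ==> 3*w <= 11))
Before w := w + 4: 12*w >= -25 <==> ((e == 11 ==> 5*w == -27) || (10*e != 9 ==> 3*w <= -1))
The weakest precondition is 12*w >= -25 <==> ((e == 11 ==> 5*w == -27) || (10*e != 9 ==> 3*w <= -1)).
Check whether ((!(e == 11)) || (!(10*e != 9))) && w == 2 implies it.
Every state satisfying the precondition satisfies the weakest precondition: the implication holds.
Answer: valid


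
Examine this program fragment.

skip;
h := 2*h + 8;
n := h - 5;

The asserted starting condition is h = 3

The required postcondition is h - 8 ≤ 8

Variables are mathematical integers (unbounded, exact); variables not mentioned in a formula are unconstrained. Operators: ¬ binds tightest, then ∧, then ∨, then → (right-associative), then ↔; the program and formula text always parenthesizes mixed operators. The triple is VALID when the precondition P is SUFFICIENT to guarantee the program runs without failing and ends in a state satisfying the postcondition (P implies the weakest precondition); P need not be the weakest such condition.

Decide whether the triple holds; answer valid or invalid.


Working backward. After the program, the postcondition h - 8 ≤ 8 must hold; in canonical form it is h ≤ 16.
Before n := h - 5: h ≤ 16
Before h := 2*h + 8: 2*h ≤ 8
Before skip: 2*h ≤ 8
The weakest precondition is 2*h ≤ 8.
Check whether h = 3 implies it.
Every state satisfying the precondition satisfies the weakest precondition: the implication holds.
Answer: valid


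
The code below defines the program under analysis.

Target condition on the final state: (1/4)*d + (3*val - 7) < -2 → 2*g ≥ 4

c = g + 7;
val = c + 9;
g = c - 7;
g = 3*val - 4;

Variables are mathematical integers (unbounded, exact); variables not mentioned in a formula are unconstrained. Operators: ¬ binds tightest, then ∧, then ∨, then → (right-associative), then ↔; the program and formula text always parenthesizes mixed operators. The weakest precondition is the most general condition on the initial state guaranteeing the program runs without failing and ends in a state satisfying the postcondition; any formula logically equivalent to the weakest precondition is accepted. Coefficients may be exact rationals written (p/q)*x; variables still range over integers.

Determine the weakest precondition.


Working backward. After the program, the postcondition (1/4)*d + (3*val - 7) < -2 → 2*g ≥ 4 must hold; in canonical form it is (1/4)*d + 3*val < 5 → 2*g ≥ 4.
Before g := 3*val - 4: (1/4)*d + 3*val < 5 → 6*val ≥ 12
Before g := c - 7: (1/4)*d + 3*val < 5 → 6*val ≥ 12
Before val := c + 9: 3*c + (1/4)*d < -22 → 6*c ≥ -42
Before c := g + 7: (1/4)*d + 3*g < -43 → 6*g ≥ -84
Answer: WP = (1/4)*d + 3*g < -43 → 6*g ≥ -84


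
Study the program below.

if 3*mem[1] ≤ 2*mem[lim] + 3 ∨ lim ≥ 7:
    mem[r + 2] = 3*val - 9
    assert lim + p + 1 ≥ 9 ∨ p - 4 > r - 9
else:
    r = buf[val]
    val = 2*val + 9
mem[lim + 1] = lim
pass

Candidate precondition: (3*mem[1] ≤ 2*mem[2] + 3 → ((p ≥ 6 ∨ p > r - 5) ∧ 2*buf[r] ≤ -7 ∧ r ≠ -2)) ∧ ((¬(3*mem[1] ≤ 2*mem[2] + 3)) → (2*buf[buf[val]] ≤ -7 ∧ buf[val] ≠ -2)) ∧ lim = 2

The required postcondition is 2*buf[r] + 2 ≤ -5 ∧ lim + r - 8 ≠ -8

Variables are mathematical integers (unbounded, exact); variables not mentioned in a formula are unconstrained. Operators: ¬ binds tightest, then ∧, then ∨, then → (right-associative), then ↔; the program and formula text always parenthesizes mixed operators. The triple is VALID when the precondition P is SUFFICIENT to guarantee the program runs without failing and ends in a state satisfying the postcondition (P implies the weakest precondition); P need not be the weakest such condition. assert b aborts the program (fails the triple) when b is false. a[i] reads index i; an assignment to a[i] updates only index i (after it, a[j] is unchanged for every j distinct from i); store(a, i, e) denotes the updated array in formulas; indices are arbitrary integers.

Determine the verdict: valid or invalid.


Working backward. After the program, the postcondition 2*buf[r] + 2 ≤ -5 ∧ lim + r - 8 ≠ -8 must hold; in canonical form it is 2*buf[r] ≤ -7 ∧ lim + r ≠ 0.
Before skip: 2*buf[r] ≤ -7 ∧ lim + r ≠ 0
Before mem[lim + 1] := lim: 2*buf[r] ≤ -7 ∧ lim + r ≠ 0
Then branch requires (lim + p ≥ 8 ∨ p > r - 5) ∧ 2*buf[r] ≤ -7 ∧ lim + r ≠ 0; else branch requires 2*buf[buf[val]] ≤ -7 ∧ buf[val] + lim ≠ 0.
Before the if: ((3*mem[1] ≤ 2*mem[lim] + 3 ∨ lim ≥ 7) → ((lim + p ≥ 8 ∨ p > r - 5) ∧ 2*buf[r] ≤ -7 ∧ lim + r ≠ 0)) ∧ ((¬(3*mem[1] ≤ 2*mem[lim] + 3 ∨ lim ≥ 7)) → (2*buf[buf[val]] ≤ -7 ∧ buf[val] + lim ≠ 0))
The weakest precondition is ((3*mem[1] ≤ 2*mem[lim] + 3 ∨ lim ≥ 7) → ((lim + p ≥ 8 ∨ p > r - 5) ∧ 2*buf[r] ≤ -7 ∧ lim + r ≠ 0)) ∧ ((¬(3*mem[1] ≤ 2*mem[lim] + 3 ∨ lim ≥ 7)) → (2*buf[buf[val]] ≤ -7 ∧ buf[val] + lim ≠ 0)).
Check whether (3*mem[1] ≤ 2*mem[2] + 3 → ((p ≥ 6 ∨ p > r - 5) ∧ 2*buf[r] ≤ -7 ∧ r ≠ -2)) ∧ ((¬(3*mem[1] ≤ 2*mem[2] + 3)) → (2*buf[buf[val]] ≤ -7 ∧ buf[val] ≠ -2)) ∧ lim = 2 implies it.
Every state satisfying the precondition satisfies the weakest precondition: the implication holds.
Answer: valid


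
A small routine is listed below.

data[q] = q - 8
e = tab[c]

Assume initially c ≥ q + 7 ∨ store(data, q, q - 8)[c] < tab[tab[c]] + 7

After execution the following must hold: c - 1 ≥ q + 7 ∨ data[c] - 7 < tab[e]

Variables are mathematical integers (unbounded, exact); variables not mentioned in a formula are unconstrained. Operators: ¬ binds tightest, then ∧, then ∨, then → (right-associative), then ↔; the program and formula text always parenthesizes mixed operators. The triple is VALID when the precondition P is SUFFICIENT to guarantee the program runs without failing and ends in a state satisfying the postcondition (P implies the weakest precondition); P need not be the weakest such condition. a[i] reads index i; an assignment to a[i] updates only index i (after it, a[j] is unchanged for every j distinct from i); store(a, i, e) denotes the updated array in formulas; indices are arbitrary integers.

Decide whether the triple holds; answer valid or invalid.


Working backward. After the program, the postcondition c - 1 ≥ q + 7 ∨ data[c] - 7 < tab[e] must hold; in canonical form it is c ≥ q + 8 ∨ data[c] < tab[e] + 7.
Before e := tab[c]: c ≥ q + 8 ∨ data[c] < tab[tab[c]] + 7
Before data[q] := q - 8: c ≥ q + 8 ∨ store(data, q, q - 8)[c] < tab[tab[c]] + 7
The weakest precondition is c ≥ q + 8 ∨ store(data, q, q - 8)[c] < tab[tab[c]] + 7.
Check whether c ≥ q + 7 ∨ store(data, q, q - 8)[c] < tab[tab[c]] + 7 implies it.
Countermodel: at the initial state c = 7, data = {[0] = 4, [6] = 4, [7] = 22568, elsewhere 4}, q = 0, tab = {[0] = 5, [6] = 22561, [7] = 6, elsewhere 5}, the precondition holds but the weakest precondition fails.
Answer: invalid


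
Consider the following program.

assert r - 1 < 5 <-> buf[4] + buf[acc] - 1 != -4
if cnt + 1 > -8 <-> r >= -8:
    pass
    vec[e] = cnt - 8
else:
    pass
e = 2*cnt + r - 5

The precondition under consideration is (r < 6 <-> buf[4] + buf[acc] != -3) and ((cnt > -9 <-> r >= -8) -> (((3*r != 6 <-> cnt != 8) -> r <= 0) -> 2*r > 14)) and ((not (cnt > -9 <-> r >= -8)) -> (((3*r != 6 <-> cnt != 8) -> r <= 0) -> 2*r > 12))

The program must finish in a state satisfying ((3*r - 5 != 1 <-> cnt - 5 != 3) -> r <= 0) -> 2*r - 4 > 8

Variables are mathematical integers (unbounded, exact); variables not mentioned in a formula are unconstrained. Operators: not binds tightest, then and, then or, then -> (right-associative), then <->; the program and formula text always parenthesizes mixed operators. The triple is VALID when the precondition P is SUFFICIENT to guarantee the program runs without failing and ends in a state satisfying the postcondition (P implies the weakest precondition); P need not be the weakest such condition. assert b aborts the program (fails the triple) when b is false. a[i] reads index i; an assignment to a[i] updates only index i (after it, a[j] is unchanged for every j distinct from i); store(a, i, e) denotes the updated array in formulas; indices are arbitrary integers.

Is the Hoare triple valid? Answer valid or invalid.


Working backward. After the program, the postcondition ((3*r - 5 != 1 <-> cnt - 5 != 3) -> r <= 0) -> 2*r - 4 > 8 must hold; in canonical form it is ((3*r != 6 <-> cnt != 8) -> r <= 0) -> 2*r > 12.
Before e := 2*cnt + r - 5: ((3*r != 6 <-> cnt != 8) -> r <= 0) -> 2*r > 12
Then branch requires ((3*r != 6 <-> cnt != 8) -> r <= 0) -> 2*r > 12; else branch requires ((3*r != 6 <-> cnt != 8) -> r <= 0) -> 2*r > 12.
Before the if: ((cnt > -9 <-> r >= -8) -> (((3*r != 6 <-> cnt != 8) -> r <= 0) -> 2*r > 12)) and ((not (cnt > -9 <-> r >= -8)) -> (((3*r != 6 <-> cnt != 8) -> r <= 0) -> 2*r > 12))
Before assert r - 1 < 5 <-> buf[4] + buf[acc] - 1 != -4: (r < 6 <-> buf[4] + buf[acc] != -3) and ((cnt > -9 <-> r >= -8) -> (((3*r != 6 <-> cnt != 8) -> r <= 0) -> 2*r > 12)) and ((not (cnt > -9 <-> r >= -8)) -> (((3*r != 6 <-> cnt != 8) -> r <= 0) -> 2*r > 12))
The weakest precondition is (r < 6 <-> buf[4] + buf[acc] != -3) and ((cnt > -9 <-> r >= -8) -> (((3*r != 6 <-> cnt != 8) -> r <= 0) -> 2*r > 12)) and ((not (cnt > -9 <-> r >= -8)) -> (((3*r != 6 <-> cnt != 8) -> r <= 0) -> 2*r > 12)).
Check whether (r < 6 <-> buf[4] + buf[acc] != -3) and ((cnt > -9 <-> r >= -8) -> (((3*r != 6 <-> cnt != 8) -> r <= 0) -> 2*r > 14)) and ((not (cnt > -9 <-> r >= -8)) -> (((3*r != 6 <-> cnt != 8) -> r <= 0) -> 2*r > 12)) implies it.
Every state satisfying the precondition satisfies the weakest precondition: the implication holds.
Answer: valid


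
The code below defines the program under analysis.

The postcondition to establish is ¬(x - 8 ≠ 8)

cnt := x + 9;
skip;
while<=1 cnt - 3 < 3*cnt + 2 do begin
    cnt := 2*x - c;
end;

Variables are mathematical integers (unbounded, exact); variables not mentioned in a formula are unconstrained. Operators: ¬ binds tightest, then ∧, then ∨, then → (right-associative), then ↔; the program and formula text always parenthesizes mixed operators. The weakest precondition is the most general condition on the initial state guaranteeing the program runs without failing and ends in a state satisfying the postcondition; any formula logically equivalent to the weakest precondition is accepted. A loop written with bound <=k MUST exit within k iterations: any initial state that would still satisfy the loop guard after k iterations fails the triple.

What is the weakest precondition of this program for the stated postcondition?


Working backward. After the program, the postcondition ¬(x - 8 ≠ 8) must hold; in canonical form it is ¬(x ≠ 16).
Before the loop (bound <=1), unroll the exhaustion recursion (WP_0 = exit-now case; WP_j = one more guarded iteration, up to j = 1):
  WP_0: (¬(2*cnt > -5)) ∧ (¬(x ≠ 16))
  WP_1: (2*cnt > -5 → ((¬(4*x > 2*c - 5)) ∧ (¬(x ≠ 16)))) ∧ ((¬(2*cnt > -5)) → (¬(x ≠ 16)))
So before the loop: (2*cnt > -5 → ((¬(4*x > 2*c - 5)) ∧ (¬(x ≠ 16)))) ∧ ((¬(2*cnt > -5)) → (¬(x ≠ 16)))
Before skip: (2*cnt > -5 → ((¬(4*x > 2*c - 5)) ∧ (¬(x ≠ 16)))) ∧ ((¬(2*cnt > -5)) → (¬(x ≠ 16)))
Before cnt := x + 9: (2*x > -23 → ((¬(4*x > 2*c - 5)) ∧ (¬(x ≠ 16)))) ∧ ((¬(2*x > -23)) → (¬(x ≠ 16)))
Answer: WP = (2*x > -23 → ((¬(4*x > 2*c - 5)) ∧ (¬(x ≠ 16)))) ∧ ((¬(2*x > -23)) → (¬(x ≠ 16)))


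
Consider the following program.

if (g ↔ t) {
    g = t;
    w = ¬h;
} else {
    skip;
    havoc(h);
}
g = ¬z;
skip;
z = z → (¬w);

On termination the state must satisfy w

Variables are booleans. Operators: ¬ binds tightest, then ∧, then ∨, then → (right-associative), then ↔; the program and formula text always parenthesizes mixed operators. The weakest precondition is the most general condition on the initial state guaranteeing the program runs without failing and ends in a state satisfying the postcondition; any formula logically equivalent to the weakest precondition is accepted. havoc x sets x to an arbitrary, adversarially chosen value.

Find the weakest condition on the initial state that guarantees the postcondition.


Working backward. After the program, w must hold.
Before z := z → (¬w): w
Before skip: w
Before g := ¬z: w
Then branch requires ¬h; else branch requires w.
Before the if: ((g ↔ t) → (¬h)) ∧ ((¬(g ↔ t)) → w)
Answer: WP = ((g ↔ t) → (¬h)) ∧ ((¬(g ↔ t)) → w)


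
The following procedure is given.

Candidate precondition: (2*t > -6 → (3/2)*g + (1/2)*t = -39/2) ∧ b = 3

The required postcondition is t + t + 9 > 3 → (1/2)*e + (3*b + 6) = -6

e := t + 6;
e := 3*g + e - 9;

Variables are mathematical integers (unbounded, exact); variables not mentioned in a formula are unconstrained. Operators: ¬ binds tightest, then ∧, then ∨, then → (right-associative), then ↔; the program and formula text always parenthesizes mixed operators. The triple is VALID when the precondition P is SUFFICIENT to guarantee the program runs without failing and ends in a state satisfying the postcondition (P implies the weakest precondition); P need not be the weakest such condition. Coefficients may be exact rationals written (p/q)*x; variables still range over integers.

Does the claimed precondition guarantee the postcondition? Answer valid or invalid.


Working backward. After the program, the postcondition t + t + 9 > 3 → (1/2)*e + (3*b + 6) = -6 must hold; in canonical form it is 2*t > -6 → 3*b + (1/2)*e = -12.
Before e := 3*g + e - 9: 2*t > -6 → 3*b + (1/2)*e + (3/2)*g = -15/2
Before e := t + 6: 2*t > -6 → 3*b + (3/2)*g + (1/2)*t = -21/2
The weakest precondition is 2*t > -6 → 3*b + (3/2)*g + (1/2)*t = -21/2.
Check whether (2*t > -6 → (3/2)*g + (1/2)*t = -39/2) ∧ b = 3 implies it.
Every state satisfying the precondition satisfies the weakest precondition: the implication holds.
Answer: valid


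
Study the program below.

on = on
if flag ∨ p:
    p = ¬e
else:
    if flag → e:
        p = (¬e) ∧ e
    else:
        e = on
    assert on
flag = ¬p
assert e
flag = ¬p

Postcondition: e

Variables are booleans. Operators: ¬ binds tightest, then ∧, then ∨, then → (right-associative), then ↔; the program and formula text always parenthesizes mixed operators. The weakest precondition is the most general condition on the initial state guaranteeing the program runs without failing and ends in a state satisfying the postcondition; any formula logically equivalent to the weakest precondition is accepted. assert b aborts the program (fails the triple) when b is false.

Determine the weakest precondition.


Working backward. After the program, e must hold.
Before flag := ¬p: e
Before assert e: e
Before flag := ¬p: e
Then branch requires e; else branch requires ((flag → e) → (on ∧ e)) ∧ ((¬(flag → e)) → on).
Before the if: ((flag ∨ p) → e) ∧ ((¬(flag ∨ p)) → (((flag → e) → (on ∧ e)) ∧ ((¬(flag → e)) → on)))
Before on := on: ((flag ∨ p) → e) ∧ ((¬(flag ∨ p)) → (((flag → e) → (on ∧ e)) ∧ ((¬(flag → e)) → on)))
Answer: WP = ((flag ∨ p) → e) ∧ ((¬(flag ∨ p)) → (((flag → e) → (on ∧ e)) ∧ ((¬(flag → e)) → on)))


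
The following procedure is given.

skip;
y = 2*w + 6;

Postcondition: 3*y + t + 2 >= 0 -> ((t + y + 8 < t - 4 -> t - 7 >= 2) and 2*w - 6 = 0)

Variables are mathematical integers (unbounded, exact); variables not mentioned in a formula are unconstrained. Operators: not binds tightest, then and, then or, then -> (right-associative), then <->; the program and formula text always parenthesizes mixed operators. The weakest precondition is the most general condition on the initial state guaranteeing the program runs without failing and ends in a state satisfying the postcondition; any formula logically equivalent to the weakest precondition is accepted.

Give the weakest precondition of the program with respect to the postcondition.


Working backward. After the program, the postcondition 3*y + t + 2 >= 0 -> ((t + y + 8 < t - 4 -> t - 7 >= 2) and 2*w - 6 = 0) must hold; in canonical form it is t + 3*y >= -2 -> ((y < -12 -> t >= 9) and 2*w = 6).
Before y := 2*w + 6: t + 6*w >= -20 -> ((2*w < -18 -> t >= 9) and 2*w = 6)
Before skip: t + 6*w >= -20 -> ((2*w < -18 -> t >= 9) and 2*w = 6)
Answer: WP = t + 6*w >= -20 -> ((2*w < -18 -> t >= 9) and 2*w = 6)


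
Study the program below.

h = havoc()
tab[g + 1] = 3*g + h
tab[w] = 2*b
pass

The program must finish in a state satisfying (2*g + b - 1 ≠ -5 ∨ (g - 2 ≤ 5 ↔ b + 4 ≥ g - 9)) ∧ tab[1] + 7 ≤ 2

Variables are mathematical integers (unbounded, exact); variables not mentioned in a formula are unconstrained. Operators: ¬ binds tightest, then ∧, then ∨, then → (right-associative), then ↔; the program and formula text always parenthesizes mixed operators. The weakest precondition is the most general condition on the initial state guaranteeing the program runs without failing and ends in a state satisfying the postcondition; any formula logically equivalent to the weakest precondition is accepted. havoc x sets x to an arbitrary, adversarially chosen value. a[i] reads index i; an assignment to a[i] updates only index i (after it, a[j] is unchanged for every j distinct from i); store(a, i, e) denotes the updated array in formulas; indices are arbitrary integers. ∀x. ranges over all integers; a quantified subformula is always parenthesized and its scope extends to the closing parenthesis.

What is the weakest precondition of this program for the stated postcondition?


Working backward. After the program, the postcondition (2*g + b - 1 ≠ -5 ∨ (g - 2 ≤ 5 ↔ b + 4 ≥ g - 9)) ∧ tab[1] + 7 ≤ 2 must hold; in canonical form it is (b + 2*g ≠ -4 ∨ (g ≤ 7 ↔ b ≥ g - 13)) ∧ tab[1] ≤ -5.
Before skip: (b + 2*g ≠ -4 ∨ (g ≤ 7 ↔ b ≥ g - 13)) ∧ tab[1] ≤ -5
Before tab[w] := 2*b: (b + 2*g ≠ -4 ∨ (g ≤ 7 ↔ b ≥ g - 13)) ∧ store(tab, w, 2*b)[1] ≤ -5
Before tab[g + 1] := 3*g + h: (b + 2*g ≠ -4 ∨ (g ≤ 7 ↔ b ≥ g - 13)) ∧ store(store(tab, g + 1, 3*g + h), w, 2*b)[1] ≤ -5
Before havoc h: ∀h_1. ((b + 2*g ≠ -4 ∨ (g ≤ 7 ↔ b ≥ g - 13)) ∧ store(store(tab, g + 1, 3*g + h_1), w, 2*b)[1] ≤ -5)
Answer: WP = ∀h_1. ((b + 2*g ≠ -4 ∨ (g ≤ 7 ↔ b ≥ g - 13)) ∧ store(store(tab, g + 1, 3*g + h_1), w, 2*b)[1] ≤ -5)


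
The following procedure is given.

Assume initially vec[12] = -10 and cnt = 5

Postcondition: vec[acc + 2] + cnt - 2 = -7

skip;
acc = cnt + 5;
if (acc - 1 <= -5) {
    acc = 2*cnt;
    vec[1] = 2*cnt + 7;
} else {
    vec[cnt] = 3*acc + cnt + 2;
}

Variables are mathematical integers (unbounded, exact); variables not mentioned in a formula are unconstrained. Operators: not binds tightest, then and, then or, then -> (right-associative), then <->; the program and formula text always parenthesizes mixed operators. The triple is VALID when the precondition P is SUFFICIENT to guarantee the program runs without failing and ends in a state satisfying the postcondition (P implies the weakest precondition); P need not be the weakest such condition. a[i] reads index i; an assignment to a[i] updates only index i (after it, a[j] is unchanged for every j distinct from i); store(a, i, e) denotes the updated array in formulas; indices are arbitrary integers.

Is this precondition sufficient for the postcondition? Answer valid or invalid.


Working backward. After the program, the postcondition vec[acc + 2] + cnt - 2 = -7 must hold; in canonical form it is vec[acc + 2] + cnt = -5.
Then branch requires store(vec, 1, 2*cnt + 7)[2*cnt + 2] + cnt = -5; else branch requires store(vec, cnt, 3*acc + cnt + 2)[acc + 2] + cnt = -5.
Before the if: (acc <= -4 -> store(vec, 1, 2*cnt + 7)[2*cnt + 2] + cnt = -5) and ((not (acc <= -4)) -> store(vec, cnt, 3*acc + cnt + 2)[acc + 2] + cnt = -5)
Before acc := cnt + 5: (cnt <= -9 -> store(vec, 1, 2*cnt + 7)[2*cnt + 2] + cnt = -5) and ((not (cnt <= -9)) -> store(vec, cnt, 4*cnt + 17)[cnt + 7] + cnt = -5)
Before skip: (cnt <= -9 -> store(vec, 1, 2*cnt + 7)[2*cnt + 2] + cnt = -5) and ((not (cnt <= -9)) -> store(vec, cnt, 4*cnt + 17)[cnt + 7] + cnt = -5)
The weakest precondition is (cnt <= -9 -> store(vec, 1, 2*cnt + 7)[2*cnt + 2] + cnt = -5) and ((not (cnt <= -9)) -> store(vec, cnt, 4*cnt + 17)[cnt + 7] + cnt = -5).
Check whether vec[12] = -10 and cnt = 5 implies it.
Every state satisfying the precondition satisfies the weakest precondition: the implication holds.
Answer: valid


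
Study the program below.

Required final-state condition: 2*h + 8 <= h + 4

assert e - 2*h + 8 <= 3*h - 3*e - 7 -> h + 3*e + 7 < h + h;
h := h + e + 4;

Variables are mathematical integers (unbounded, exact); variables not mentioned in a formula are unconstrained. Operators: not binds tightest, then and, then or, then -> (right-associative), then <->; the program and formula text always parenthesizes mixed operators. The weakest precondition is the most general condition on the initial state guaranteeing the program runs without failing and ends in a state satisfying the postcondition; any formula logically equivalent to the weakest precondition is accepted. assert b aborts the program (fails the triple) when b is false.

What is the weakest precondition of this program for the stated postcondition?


Working backward. After the program, the postcondition 2*h + 8 <= h + 4 must hold; in canonical form it is h <= -4.
Before h := h + e + 4: e + h <= -8
Before assert e - 2*h + 8 <= 3*h - 3*e - 7 -> h + 3*e + 7 < h + h: (4*e <= 5*h - 15 -> 3*e < h - 7) and e + h <= -8
Answer: WP = (4*e <= 5*h - 15 -> 3*e < h - 7) and e + h <= -8


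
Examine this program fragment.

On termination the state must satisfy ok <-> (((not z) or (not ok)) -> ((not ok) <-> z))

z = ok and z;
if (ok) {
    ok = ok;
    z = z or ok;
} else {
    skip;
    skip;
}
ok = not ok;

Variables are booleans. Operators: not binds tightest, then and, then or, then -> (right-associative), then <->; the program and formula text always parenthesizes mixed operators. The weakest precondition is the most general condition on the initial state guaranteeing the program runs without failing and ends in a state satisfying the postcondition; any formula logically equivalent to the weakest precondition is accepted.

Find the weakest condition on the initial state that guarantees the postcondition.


Working backward. After the program, ok <-> (((not z) or (not ok)) -> ((not ok) <-> z)) must hold.
Before ok := not ok: (not ok) <-> (((not z) or ok) -> (ok <-> z))
Then branch requires (not ok) <-> (((not (z or ok)) or ok) -> (ok <-> (z or ok))); else branch requires (not ok) <-> (((not z) or ok) -> (ok <-> z)).
Before the if: (ok -> ((not ok) <-> (((not (z or ok)) or ok) -> (ok <-> (z or ok))))) and ((not ok) -> ((not ok) <-> (((not z) or ok) -> (ok <-> z))))
Before z := ok and z: (ok -> ((not ok) <-> (((not ((ok and z) or ok)) or ok) -> (ok <-> ((ok and z) or ok))))) and ((not ok) -> ((not ok) <-> (((not (ok and z)) or ok) -> (ok <-> (ok and z)))))
Answer: WP = (ok -> ((not ok) <-> (((not ((ok and z) or ok)) or ok) -> (ok <-> ((ok and z) or ok))))) and ((not ok) -> ((not ok) <-> (((not (ok and z)) or ok) -> (ok <-> (ok and z)))))


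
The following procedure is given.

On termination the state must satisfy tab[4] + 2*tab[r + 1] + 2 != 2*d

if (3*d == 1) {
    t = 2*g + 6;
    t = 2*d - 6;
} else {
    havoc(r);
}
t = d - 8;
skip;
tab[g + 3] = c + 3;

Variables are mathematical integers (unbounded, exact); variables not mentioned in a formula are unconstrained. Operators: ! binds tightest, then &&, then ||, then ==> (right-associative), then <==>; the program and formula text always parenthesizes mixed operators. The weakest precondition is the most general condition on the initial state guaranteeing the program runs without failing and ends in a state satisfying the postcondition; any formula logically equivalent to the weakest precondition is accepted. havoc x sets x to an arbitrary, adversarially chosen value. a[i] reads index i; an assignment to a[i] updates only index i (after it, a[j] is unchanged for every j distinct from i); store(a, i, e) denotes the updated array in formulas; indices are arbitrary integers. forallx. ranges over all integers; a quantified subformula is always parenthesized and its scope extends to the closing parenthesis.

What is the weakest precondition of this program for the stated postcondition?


Working backward. After the program, the postcondition tab[4] + 2*tab[r + 1] + 2 != 2*d must hold; in canonical form it is 2*tab[r + 1] + tab[4] != 2*d - 2.
Before tab[g + 3] := c + 3: 2*store(tab, g + 3, c + 3)[r + 1] + store(tab, g + 3, c + 3)[4] != 2*d - 2
Before skip: 2*store(tab, g + 3, c + 3)[r + 1] + store(tab, g + 3, c + 3)[4] != 2*d - 2
Before t := d - 8: 2*store(tab, g + 3, c + 3)[r + 1] + store(tab, g + 3, c + 3)[4] != 2*d - 2
Then branch requires 2*store(tab, g + 3, c + 3)[r + 1] + store(tab, g + 3, c + 3)[4] != 2*d - 2; else branch requires forall r_1. 2*store(tab, g + 3, c + 3)[r_1 + 1] + store(tab, g + 3, c + 3)[4] != 2*d - 2.
Before the if: (3*d == 1 ==> 2*store(tab, g + 3, c + 3)[r + 1] + store(tab, g + 3, c + 3)[4] != 2*d - 2) && ((!(3*d == 1)) ==> (forall r_1. 2*store(tab, g + 3, c + 3)[r_1 + 1] + store(tab, g + 3, c + 3)[4] != 2*d - 2))
Answer: WP = (3*d == 1 ==> 2*store(tab, g + 3, c + 3)[r + 1] + store(tab, g + 3, c + 3)[4] != 2*d - 2) && ((!(3*d == 1)) ==> (forall r_1. 2*store(tab, g + 3, c + 3)[r_1 + 1] + store(tab, g + 3, c + 3)[4] != 2*d - 2))
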